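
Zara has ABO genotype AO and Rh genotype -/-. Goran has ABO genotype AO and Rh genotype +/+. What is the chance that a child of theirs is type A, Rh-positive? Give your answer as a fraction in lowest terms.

ABO cross AO × AO → offspring phenotypes: 1/4 O, 3/4 A.
Rh cross -/- × +/+ → 1 Rh+.
Independent loci: P(type A, Rh-positive) = 3/4 × 1 = 3/4.

3/4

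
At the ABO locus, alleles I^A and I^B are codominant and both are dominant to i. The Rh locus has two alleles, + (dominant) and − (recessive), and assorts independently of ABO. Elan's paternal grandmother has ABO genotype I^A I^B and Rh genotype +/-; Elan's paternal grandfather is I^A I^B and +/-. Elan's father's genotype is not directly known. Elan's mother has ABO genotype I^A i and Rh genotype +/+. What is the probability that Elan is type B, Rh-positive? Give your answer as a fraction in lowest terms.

1/4

Elan's father's ABO genotype from I^A I^B × I^A I^B: 1/4 I^A I^A, 1/2 I^A I^B, 1/4 I^B I^B.
Crossing each possibility with the mother I^A i and summing P(type B): 1/4·0 + 1/2·1/4 + 1/4·1/2 = 1/4.
Similarly for Rh via the father's Rh distribution: P(Rh+) = 1.
Independent loci: 1/4 × 1 = 1/4.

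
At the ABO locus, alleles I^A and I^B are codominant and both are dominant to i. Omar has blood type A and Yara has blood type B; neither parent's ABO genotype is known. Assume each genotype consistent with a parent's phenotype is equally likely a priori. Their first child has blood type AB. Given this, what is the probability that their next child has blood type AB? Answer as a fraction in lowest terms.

Possible genotypes: Omar ∈ {I^A I^A, I^A i}; Yara ∈ {I^B I^B, I^B i}.
Weight each parental genotype pair by prior × P(type-AB child):
  I^A I^A × I^B I^B: posterior weight 4/9; P(next child type AB) = 1.
  I^A I^A × I^B i: posterior weight 2/9; P(next child type AB) = 1/2.
  I^A i × I^B I^B: posterior weight 2/9; P(next child type AB) = 1/2.
  I^A i × I^B i: posterior weight 1/9; P(next child type AB) = 1/4.
Weighted sum = 25/36.

25/36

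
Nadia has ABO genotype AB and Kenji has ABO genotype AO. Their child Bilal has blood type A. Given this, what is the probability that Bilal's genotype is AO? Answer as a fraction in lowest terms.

1/2

Cross AB × AO → 1/4 AA, 1/4 AB, 1/4 AO, 1/4 BO.
Type-A genotypes among offspring: AA (1/4), AO (1/4); total 1/2.
P(AO | type A) = (1/4) / (1/2) = 1/2.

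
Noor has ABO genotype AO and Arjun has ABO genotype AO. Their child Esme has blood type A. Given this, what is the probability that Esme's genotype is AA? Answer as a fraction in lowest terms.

Cross AO × AO → 1/4 AA, 1/2 AO, 1/4 OO.
Type-A genotypes among offspring: AA (1/4), AO (1/2); total 3/4.
P(AA | type A) = (1/4) / (3/4) = 1/3.

1/3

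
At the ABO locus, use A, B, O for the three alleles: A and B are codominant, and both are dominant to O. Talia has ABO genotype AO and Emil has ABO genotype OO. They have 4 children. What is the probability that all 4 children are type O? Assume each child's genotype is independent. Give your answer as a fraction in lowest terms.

ABO cross AO × OO → 1/2 O, 1/2 A.
So P(type O) = 1/2 per child.
All 4 independent: (1/2)^4 = 1/16.

1/16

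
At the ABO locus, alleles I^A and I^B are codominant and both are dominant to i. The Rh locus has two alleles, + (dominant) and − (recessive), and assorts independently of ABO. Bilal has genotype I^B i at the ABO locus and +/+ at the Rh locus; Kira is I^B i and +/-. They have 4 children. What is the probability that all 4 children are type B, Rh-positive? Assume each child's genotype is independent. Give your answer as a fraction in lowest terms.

ABO cross I^B i × I^B i → 1/4 O, 3/4 B.
Rh cross +/+ × +/- → 1 Rh+; so P(type B, Rh-positive) = 3/4 × 1 = 3/4 per child.
All 4 independent: (3/4)^4 = 81/256.

81/256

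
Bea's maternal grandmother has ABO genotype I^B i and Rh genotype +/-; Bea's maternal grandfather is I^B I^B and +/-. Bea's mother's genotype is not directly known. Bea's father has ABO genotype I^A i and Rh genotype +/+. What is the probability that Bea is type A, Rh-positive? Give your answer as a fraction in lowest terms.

1/8

Bea's mother's ABO genotype from I^B i × I^B I^B: 1/2 I^B I^B, 1/2 I^B i.
Crossing each possibility with the father I^A i and summing P(type A): 1/2·0 + 1/2·1/4 = 1/8.
Similarly for Rh via the mother's Rh distribution: P(Rh+) = 1.
Independent loci: 1/8 × 1 = 1/8.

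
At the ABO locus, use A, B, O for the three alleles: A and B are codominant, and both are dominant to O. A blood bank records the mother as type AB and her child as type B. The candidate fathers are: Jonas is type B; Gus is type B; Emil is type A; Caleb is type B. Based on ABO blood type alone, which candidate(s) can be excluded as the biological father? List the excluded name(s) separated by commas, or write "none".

none

A candidate is excluded only if no genotype consistent with his phenotype could produce a type B child with a type AB mother.
Every candidate has at least one consistent genotype combination, so none can be excluded.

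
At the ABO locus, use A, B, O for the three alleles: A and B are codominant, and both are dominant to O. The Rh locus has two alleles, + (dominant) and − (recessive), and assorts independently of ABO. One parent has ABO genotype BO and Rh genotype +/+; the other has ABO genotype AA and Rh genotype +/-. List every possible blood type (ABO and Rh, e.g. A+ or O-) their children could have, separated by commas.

Gametes from BO × AA give offspring ABO genotypes AB, AO, i.e. phenotypes A, AB.
Rh cross +/+ × +/- → phenotypes Rh+.
Combining independently: A+, AB+.

A+, AB+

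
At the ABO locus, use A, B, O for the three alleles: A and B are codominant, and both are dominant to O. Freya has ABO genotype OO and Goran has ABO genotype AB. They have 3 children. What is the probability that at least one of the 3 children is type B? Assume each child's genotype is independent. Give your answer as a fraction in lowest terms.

7/8

ABO cross OO × AB → 1/2 A, 1/2 B.
So P(type B) = 1/2 per child.
P(none) = (1/2)^3 = 1/8; P(at least one) = 1 − 1/8 = 7/8.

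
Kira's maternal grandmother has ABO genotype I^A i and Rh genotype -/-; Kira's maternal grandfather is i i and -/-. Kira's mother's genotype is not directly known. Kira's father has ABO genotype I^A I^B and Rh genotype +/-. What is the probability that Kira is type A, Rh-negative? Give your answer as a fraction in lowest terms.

Kira's mother's ABO genotype from I^A i × i i: 1/2 I^A i, 1/2 i i.
Crossing each possibility with the father I^A I^B and summing P(type A): 1/2·1/2 + 1/2·1/2 = 1/2.
Similarly for Rh via the mother's Rh distribution: P(Rh-) = 1/2.
Independent loci: 1/2 × 1/2 = 1/4.

1/4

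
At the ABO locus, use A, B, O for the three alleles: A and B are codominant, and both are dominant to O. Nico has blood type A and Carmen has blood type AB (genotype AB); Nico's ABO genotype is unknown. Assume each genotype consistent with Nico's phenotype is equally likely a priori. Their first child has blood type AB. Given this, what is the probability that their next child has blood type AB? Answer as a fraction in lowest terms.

Possible genotypes: Nico ∈ {AA, AO}; Carmen ∈ {AB}.
Weight each parental genotype pair by prior × P(type-AB child):
  AA × AB: posterior weight 2/3; P(next child type AB) = 1/2.
  AO × AB: posterior weight 1/3; P(next child type AB) = 1/4.
Weighted sum = 5/12.

5/12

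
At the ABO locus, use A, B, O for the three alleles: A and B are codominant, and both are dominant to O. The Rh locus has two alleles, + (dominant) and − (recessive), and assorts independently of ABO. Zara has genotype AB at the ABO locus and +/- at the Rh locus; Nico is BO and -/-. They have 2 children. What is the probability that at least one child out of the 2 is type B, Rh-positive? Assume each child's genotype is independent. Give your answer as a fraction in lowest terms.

ABO cross AB × BO → 1/4 A, 1/2 B, 1/4 AB.
Rh cross +/- × -/- → 1/2 Rh+, 1/2 Rh-; so P(type B, Rh-positive) = 1/2 × 1/2 = 1/4 per child.
P(none) = (3/4)^2 = 9/16; P(at least one) = 1 − 9/16 = 7/16.

7/16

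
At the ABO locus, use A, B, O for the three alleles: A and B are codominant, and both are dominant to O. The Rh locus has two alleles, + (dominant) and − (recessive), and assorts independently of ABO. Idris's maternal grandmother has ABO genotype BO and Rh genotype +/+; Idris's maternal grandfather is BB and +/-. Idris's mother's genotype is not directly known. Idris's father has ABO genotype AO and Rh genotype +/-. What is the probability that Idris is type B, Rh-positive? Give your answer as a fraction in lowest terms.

21/64

Idris's mother's ABO genotype from BO × BB: 1/2 BB, 1/2 BO.
Crossing each possibility with the father AO and summing P(type B): 1/2·1/2 + 1/2·1/4 = 3/8.
Similarly for Rh via the mother's Rh distribution: P(Rh+) = 7/8.
Independent loci: 3/8 × 7/8 = 21/64.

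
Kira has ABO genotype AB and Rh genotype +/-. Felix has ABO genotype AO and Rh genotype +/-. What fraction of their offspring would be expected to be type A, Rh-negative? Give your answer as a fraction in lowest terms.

1/8

ABO cross AB × AO → offspring phenotypes: 1/2 A, 1/4 B, 1/4 AB.
Rh cross +/- × +/- → 3/4 Rh+, 1/4 Rh-.
Independent loci: P(type A, Rh-negative) = 1/2 × 1/4 = 1/8.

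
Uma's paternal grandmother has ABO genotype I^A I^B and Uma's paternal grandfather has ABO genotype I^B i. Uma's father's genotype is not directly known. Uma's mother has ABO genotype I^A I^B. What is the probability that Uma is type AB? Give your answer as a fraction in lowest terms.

Uma's father's ABO genotype from I^A I^B × I^B i: 1/4 I^A I^B, 1/4 I^A i, 1/4 I^B I^B, 1/4 I^B i.
Crossing each possibility with the mother I^A I^B and summing P(type AB): 1/4·1/2 + 1/4·1/4 + 1/4·1/2 + 1/4·1/4 = 3/8.

3/8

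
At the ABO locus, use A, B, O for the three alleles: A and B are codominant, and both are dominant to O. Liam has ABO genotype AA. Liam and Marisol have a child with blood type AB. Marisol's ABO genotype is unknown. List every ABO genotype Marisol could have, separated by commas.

AB, BB, BO

For each candidate genotype of Marisol, check whether crossing it with AA can produce every observed child phenotype.
  AA → possible child types {A} ✗
  AB → possible child types {A, AB} ✓
  AO → possible child types {A} ✗
  BB → possible child types {AB} ✓
  BO → possible child types {A, AB} ✓
  OO → possible child types {A} ✗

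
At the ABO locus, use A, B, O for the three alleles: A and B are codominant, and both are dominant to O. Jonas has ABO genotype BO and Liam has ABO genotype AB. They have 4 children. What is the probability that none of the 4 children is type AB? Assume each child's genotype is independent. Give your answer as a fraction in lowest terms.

81/256

ABO cross BO × AB → 1/4 A, 1/2 B, 1/4 AB.
So P(type AB) = 1/4 per child.
P(not type AB) = 3/4 for one child; (3/4)^4 = 81/256.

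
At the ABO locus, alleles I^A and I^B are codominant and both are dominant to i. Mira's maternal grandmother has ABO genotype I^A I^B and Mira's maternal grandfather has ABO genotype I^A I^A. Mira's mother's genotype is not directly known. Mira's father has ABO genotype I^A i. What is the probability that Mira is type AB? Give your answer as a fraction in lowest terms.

Mira's mother's ABO genotype from I^A I^B × I^A I^A: 1/2 I^A I^A, 1/2 I^A I^B.
Crossing each possibility with the father I^A i and summing P(type AB): 1/2·0 + 1/2·1/4 = 1/8.

1/8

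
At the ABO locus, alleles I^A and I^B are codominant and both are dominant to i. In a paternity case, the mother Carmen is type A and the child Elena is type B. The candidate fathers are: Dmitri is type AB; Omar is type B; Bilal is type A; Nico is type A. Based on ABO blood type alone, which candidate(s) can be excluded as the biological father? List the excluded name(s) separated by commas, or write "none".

Bilal, Nico

A candidate is excluded only if no genotype consistent with his phenotype could produce a type B child with a type A mother.
Bilal (type A): no genotype consistent with that phenotype can produce a type-B child with a type-A mother.
Nico (type A): no genotype consistent with that phenotype can produce a type-B child with a type-A mother.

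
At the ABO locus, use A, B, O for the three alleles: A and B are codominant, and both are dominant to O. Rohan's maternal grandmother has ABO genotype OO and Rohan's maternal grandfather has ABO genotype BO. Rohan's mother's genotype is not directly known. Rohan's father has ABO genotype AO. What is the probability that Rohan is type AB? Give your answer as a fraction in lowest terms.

Rohan's mother's ABO genotype from OO × BO: 1/2 BO, 1/2 OO.
Crossing each possibility with the father AO and summing P(type AB): 1/2·1/4 + 1/2·0 = 1/8.

1/8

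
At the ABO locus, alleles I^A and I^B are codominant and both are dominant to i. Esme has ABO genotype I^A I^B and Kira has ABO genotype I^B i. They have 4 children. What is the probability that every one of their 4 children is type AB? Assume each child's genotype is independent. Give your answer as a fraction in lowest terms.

1/256

ABO cross I^A I^B × I^B i → 1/4 A, 1/2 B, 1/4 AB.
So P(type AB) = 1/4 per child.
All 4 independent: (1/4)^4 = 1/256.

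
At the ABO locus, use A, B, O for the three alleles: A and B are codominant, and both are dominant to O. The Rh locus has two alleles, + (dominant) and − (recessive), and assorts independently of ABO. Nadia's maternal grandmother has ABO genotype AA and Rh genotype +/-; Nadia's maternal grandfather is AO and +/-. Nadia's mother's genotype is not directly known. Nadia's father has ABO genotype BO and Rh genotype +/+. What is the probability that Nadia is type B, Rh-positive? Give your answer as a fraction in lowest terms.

Nadia's mother's ABO genotype from AA × AO: 1/2 AA, 1/2 AO.
Crossing each possibility with the father BO and summing P(type B): 1/2·0 + 1/2·1/4 = 1/8.
Similarly for Rh via the mother's Rh distribution: P(Rh+) = 1.
Independent loci: 1/8 × 1 = 1/8.

1/8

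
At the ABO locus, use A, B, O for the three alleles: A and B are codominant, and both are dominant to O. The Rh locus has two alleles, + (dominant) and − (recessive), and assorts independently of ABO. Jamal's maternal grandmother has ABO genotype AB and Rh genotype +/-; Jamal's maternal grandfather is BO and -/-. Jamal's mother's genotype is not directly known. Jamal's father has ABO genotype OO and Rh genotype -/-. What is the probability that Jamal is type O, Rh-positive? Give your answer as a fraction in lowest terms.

1/16

Jamal's mother's ABO genotype from AB × BO: 1/4 AB, 1/4 AO, 1/4 BB, 1/4 BO.
Crossing each possibility with the father OO and summing P(type O): 1/4·0 + 1/4·1/2 + 1/4·0 + 1/4·1/2 = 1/4.
Similarly for Rh via the mother's Rh distribution: P(Rh+) = 1/4.
Independent loci: 1/4 × 1/4 = 1/16.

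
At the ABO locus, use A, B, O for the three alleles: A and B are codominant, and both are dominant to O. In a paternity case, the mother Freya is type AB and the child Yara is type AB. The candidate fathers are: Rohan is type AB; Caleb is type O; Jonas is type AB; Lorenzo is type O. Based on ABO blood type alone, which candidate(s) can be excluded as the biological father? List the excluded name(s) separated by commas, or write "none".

Caleb, Lorenzo

A candidate is excluded only if no genotype consistent with his phenotype could produce a type AB child with a type AB mother.
Caleb (type O): no genotype consistent with that phenotype can produce a type-AB child with a type-AB mother.
Lorenzo (type O): no genotype consistent with that phenotype can produce a type-AB child with a type-AB mother.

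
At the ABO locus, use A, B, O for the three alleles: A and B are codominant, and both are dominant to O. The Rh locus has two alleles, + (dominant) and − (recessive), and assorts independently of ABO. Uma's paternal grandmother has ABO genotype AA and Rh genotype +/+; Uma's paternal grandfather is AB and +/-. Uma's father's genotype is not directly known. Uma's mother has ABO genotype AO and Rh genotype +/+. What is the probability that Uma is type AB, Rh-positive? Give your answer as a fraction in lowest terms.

Uma's father's ABO genotype from AA × AB: 1/2 AA, 1/2 AB.
Crossing each possibility with the mother AO and summing P(type AB): 1/2·0 + 1/2·1/4 = 1/8.
Similarly for Rh via the father's Rh distribution: P(Rh+) = 1.
Independent loci: 1/8 × 1 = 1/8.

1/8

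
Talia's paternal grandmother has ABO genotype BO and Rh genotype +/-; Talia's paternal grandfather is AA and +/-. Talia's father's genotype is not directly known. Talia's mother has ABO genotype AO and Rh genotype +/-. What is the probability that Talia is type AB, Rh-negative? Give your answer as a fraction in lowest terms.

1/32

Talia's father's ABO genotype from BO × AA: 1/2 AB, 1/2 AO.
Crossing each possibility with the mother AO and summing P(type AB): 1/2·1/4 + 1/2·0 = 1/8.
Similarly for Rh via the father's Rh distribution: P(Rh-) = 1/4.
Independent loci: 1/8 × 1/4 = 1/32.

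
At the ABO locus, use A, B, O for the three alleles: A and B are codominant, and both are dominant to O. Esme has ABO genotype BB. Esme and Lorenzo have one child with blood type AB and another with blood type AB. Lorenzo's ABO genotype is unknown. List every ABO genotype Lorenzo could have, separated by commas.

For each candidate genotype of Lorenzo, check whether crossing it with BB can produce every observed child phenotype.
  AA → possible child types {AB} ✓
  AB → possible child types {B, AB} ✓
  AO → possible child types {B, AB} ✓
  BB → possible child types {B} ✗
  BO → possible child types {B} ✗
  OO → possible child types {B} ✗

AA, AB, AO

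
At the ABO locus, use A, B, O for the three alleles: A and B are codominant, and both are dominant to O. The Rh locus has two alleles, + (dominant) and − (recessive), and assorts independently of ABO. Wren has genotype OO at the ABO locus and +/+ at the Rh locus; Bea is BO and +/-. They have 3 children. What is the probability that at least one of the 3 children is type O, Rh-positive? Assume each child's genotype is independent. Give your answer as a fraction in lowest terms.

7/8

ABO cross OO × BO → 1/2 O, 1/2 B.
Rh cross +/+ × +/- → 1 Rh+; so P(type O, Rh-positive) = 1/2 × 1 = 1/2 per child.
P(none) = (1/2)^3 = 1/8; P(at least one) = 1 − 1/8 = 7/8.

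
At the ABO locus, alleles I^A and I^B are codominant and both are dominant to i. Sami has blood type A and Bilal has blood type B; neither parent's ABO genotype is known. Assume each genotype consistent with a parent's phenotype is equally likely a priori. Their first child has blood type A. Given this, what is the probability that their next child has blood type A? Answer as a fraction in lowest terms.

Possible genotypes: Sami ∈ {I^A I^A, I^A i}; Bilal ∈ {I^B I^B, I^B i}.
Weight each parental genotype pair by prior × P(type-A child):
  I^A I^A × I^B i: posterior weight 2/3; P(next child type A) = 1/2.
  I^A i × I^B i: posterior weight 1/3; P(next child type A) = 1/4.
Weighted sum = 5/12.

5/12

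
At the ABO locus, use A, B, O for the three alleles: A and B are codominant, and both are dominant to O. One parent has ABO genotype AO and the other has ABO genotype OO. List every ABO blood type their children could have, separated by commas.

O, A

Gametes from AO × OO give offspring ABO genotypes AO, OO, i.e. phenotypes O, A.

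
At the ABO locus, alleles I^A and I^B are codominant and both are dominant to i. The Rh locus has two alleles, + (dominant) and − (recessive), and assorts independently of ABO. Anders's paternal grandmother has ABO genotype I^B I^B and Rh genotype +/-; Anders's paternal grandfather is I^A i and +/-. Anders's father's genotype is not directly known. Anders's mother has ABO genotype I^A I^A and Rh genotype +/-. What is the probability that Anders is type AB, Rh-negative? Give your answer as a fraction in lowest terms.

1/8

Anders's father's ABO genotype from I^B I^B × I^A i: 1/2 I^A I^B, 1/2 I^B i.
Crossing each possibility with the mother I^A I^A and summing P(type AB): 1/2·1/2 + 1/2·1/2 = 1/2.
Similarly for Rh via the father's Rh distribution: P(Rh-) = 1/4.
Independent loci: 1/2 × 1/4 = 1/8.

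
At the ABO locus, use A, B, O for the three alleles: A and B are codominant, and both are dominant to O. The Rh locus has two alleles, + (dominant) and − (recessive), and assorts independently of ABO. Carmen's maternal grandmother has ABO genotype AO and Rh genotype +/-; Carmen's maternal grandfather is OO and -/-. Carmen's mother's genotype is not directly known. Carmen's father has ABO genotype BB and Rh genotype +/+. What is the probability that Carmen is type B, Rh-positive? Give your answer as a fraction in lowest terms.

3/4

Carmen's mother's ABO genotype from AO × OO: 1/2 AO, 1/2 OO.
Crossing each possibility with the father BB and summing P(type B): 1/2·1/2 + 1/2·1 = 3/4.
Similarly for Rh via the mother's Rh distribution: P(Rh+) = 1.
Independent loci: 3/4 × 1 = 3/4.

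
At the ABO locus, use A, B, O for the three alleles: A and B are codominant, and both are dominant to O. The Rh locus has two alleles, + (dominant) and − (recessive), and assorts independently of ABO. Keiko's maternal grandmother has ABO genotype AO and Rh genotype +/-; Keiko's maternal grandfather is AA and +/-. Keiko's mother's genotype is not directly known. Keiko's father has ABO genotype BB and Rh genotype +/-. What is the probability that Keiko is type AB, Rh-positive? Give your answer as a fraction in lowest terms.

Keiko's mother's ABO genotype from AO × AA: 1/2 AA, 1/2 AO.
Crossing each possibility with the father BB and summing P(type AB): 1/2·1 + 1/2·1/2 = 3/4.
Similarly for Rh via the mother's Rh distribution: P(Rh+) = 3/4.
Independent loci: 3/4 × 3/4 = 9/16.

9/16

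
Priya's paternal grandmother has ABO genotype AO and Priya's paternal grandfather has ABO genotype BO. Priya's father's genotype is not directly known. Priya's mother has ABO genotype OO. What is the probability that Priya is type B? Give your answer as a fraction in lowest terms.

Priya's father's ABO genotype from AO × BO: 1/4 AB, 1/4 AO, 1/4 BO, 1/4 OO.
Crossing each possibility with the mother OO and summing P(type B): 1/4·1/2 + 1/4·0 + 1/4·1/2 + 1/4·0 = 1/4.

1/4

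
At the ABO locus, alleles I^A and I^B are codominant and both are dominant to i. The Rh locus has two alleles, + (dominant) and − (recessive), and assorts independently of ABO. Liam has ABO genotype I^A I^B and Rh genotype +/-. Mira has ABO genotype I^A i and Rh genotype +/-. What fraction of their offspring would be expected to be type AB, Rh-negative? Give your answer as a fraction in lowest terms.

1/16

ABO cross I^A I^B × I^A i → offspring phenotypes: 1/2 A, 1/4 B, 1/4 AB.
Rh cross +/- × +/- → 3/4 Rh+, 1/4 Rh-.
Independent loci: P(type AB, Rh-negative) = 1/4 × 1/4 = 1/16.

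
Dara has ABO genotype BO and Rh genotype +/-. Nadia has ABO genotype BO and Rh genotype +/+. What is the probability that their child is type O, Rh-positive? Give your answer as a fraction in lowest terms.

ABO cross BO × BO → offspring phenotypes: 1/4 O, 3/4 B.
Rh cross +/- × +/+ → 1 Rh+.
Independent loci: P(type O, Rh-positive) = 1/4 × 1 = 1/4.

1/4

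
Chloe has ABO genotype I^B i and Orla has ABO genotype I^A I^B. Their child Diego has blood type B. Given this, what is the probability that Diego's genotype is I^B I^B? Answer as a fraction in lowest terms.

1/2

Cross I^B i × I^A I^B → 1/4 I^A I^B, 1/4 I^A i, 1/4 I^B I^B, 1/4 I^B i.
Type-B genotypes among offspring: I^B I^B (1/4), I^B i (1/4); total 1/2.
P(I^B I^B | type B) = (1/4) / (1/2) = 1/2.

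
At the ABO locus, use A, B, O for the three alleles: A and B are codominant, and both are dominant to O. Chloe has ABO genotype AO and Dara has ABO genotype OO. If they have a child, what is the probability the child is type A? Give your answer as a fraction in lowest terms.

ABO cross AO × OO → offspring phenotypes: 1/2 O, 1/2 A.
So P(type A) = 1/2.

1/2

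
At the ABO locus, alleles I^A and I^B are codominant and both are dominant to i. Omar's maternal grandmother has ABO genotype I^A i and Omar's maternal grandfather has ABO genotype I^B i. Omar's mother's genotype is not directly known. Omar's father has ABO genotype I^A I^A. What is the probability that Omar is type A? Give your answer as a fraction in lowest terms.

3/4

Omar's mother's ABO genotype from I^A i × I^B i: 1/4 I^A I^B, 1/4 I^A i, 1/4 I^B i, 1/4 i i.
Crossing each possibility with the father I^A I^A and summing P(type A): 1/4·1/2 + 1/4·1 + 1/4·1/2 + 1/4·1 = 3/4.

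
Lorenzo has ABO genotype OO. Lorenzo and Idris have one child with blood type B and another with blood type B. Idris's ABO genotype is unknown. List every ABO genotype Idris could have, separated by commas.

AB, BB, BO

For each candidate genotype of Idris, check whether crossing it with OO can produce every observed child phenotype.
  AA → possible child types {A} ✗
  AB → possible child types {A, B} ✓
  AO → possible child types {O, A} ✗
  BB → possible child types {B} ✓
  BO → possible child types {O, B} ✓
  OO → possible child types {O} ✗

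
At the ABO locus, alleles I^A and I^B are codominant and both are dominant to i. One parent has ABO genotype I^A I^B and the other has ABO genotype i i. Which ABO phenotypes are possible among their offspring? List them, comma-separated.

Gametes from I^A I^B × i i give offspring ABO genotypes I^A i, I^B i, i.e. phenotypes A, B.

A, B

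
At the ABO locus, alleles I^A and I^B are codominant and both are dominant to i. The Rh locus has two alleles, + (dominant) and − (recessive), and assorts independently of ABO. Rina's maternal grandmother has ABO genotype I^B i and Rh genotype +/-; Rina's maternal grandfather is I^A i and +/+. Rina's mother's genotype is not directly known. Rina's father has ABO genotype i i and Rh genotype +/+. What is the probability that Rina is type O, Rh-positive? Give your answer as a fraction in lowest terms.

1/2

Rina's mother's ABO genotype from I^B i × I^A i: 1/4 I^A I^B, 1/4 I^A i, 1/4 I^B i, 1/4 i i.
Crossing each possibility with the father i i and summing P(type O): 1/4·0 + 1/4·1/2 + 1/4·1/2 + 1/4·1 = 1/2.
Similarly for Rh via the mother's Rh distribution: P(Rh+) = 1.
Independent loci: 1/2 × 1 = 1/2.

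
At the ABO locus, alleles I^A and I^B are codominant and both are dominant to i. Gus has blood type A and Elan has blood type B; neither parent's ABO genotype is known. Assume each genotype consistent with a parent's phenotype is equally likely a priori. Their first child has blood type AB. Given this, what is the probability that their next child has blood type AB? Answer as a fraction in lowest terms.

Possible genotypes: Gus ∈ {I^A I^A, I^A i}; Elan ∈ {I^B I^B, I^B i}.
Weight each parental genotype pair by prior × P(type-AB child):
  I^A I^A × I^B I^B: posterior weight 4/9; P(next child type AB) = 1.
  I^A I^A × I^B i: posterior weight 2/9; P(next child type AB) = 1/2.
  I^A i × I^B I^B: posterior weight 2/9; P(next child type AB) = 1/2.
  I^A i × I^B i: posterior weight 1/9; P(next child type AB) = 1/4.
Weighted sum = 25/36.

25/36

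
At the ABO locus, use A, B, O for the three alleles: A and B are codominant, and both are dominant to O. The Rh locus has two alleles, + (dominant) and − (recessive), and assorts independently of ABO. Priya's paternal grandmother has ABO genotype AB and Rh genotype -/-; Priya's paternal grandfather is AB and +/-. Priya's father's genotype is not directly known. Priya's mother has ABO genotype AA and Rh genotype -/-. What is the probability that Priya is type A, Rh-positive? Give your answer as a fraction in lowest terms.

1/8

Priya's father's ABO genotype from AB × AB: 1/4 AA, 1/2 AB, 1/4 BB.
Crossing each possibility with the mother AA and summing P(type A): 1/4·1 + 1/2·1/2 + 1/4·0 = 1/2.
Similarly for Rh via the father's Rh distribution: P(Rh+) = 1/4.
Independent loci: 1/2 × 1/4 = 1/8.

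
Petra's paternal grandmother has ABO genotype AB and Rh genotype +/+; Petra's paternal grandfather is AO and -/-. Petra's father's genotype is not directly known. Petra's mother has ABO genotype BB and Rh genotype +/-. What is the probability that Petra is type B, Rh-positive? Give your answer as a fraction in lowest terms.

3/8

Petra's father's ABO genotype from AB × AO: 1/4 AA, 1/4 AB, 1/4 AO, 1/4 BO.
Crossing each possibility with the mother BB and summing P(type B): 1/4·0 + 1/4·1/2 + 1/4·1/2 + 1/4·1 = 1/2.
Similarly for Rh via the father's Rh distribution: P(Rh+) = 3/4.
Independent loci: 1/2 × 3/4 = 3/8.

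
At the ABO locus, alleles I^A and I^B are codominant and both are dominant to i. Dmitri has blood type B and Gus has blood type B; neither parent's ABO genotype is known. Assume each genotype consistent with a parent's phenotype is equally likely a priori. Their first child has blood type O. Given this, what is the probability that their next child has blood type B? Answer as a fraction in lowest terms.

3/4

Possible genotypes: Dmitri ∈ {I^B I^B, I^B i}; Gus ∈ {I^B I^B, I^B i}.
Weight each parental genotype pair by prior × P(type-O child):
  I^B i × I^B i: posterior weight 1; P(next child type B) = 3/4.
Weighted sum = 3/4.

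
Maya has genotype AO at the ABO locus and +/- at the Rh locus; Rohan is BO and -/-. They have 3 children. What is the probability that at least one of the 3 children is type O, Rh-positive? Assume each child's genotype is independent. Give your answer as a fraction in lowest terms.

ABO cross AO × BO → 1/4 O, 1/4 A, 1/4 B, 1/4 AB.
Rh cross +/- × -/- → 1/2 Rh+, 1/2 Rh-; so P(type O, Rh-positive) = 1/4 × 1/2 = 1/8 per child.
P(none) = (7/8)^3 = 343/512; P(at least one) = 1 − 343/512 = 169/512.

169/512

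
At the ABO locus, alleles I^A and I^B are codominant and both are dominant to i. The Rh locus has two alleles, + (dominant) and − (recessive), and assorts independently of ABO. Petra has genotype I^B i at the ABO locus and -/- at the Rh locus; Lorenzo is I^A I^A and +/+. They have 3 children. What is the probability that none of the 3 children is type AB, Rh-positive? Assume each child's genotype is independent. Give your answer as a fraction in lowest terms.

1/8

ABO cross I^B i × I^A I^A → 1/2 A, 1/2 AB.
Rh cross -/- × +/+ → 1 Rh+; so P(type AB, Rh-positive) = 1/2 × 1 = 1/2 per child.
P(not type AB, Rh-positive) = 1/2 for one child; (1/2)^3 = 1/8.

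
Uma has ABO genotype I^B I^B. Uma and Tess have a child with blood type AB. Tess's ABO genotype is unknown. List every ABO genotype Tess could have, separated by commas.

For each candidate genotype of Tess, check whether crossing it with I^B I^B can produce every observed child phenotype.
  I^A I^A → possible child types {AB} ✓
  I^A I^B → possible child types {B, AB} ✓
  I^A i → possible child types {B, AB} ✓
  I^B I^B → possible child types {B} ✗
  I^B i → possible child types {B} ✗
  i i → possible child types {B} ✗

I^A I^A, I^A I^B, I^A i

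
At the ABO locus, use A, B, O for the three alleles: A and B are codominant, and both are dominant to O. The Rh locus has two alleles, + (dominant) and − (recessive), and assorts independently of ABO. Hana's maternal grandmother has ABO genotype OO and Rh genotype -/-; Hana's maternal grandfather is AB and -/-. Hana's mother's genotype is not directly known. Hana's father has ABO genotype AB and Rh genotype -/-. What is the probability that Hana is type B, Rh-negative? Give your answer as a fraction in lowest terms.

3/8

Hana's mother's ABO genotype from OO × AB: 1/2 AO, 1/2 BO.
Crossing each possibility with the father AB and summing P(type B): 1/2·1/4 + 1/2·1/2 = 3/8.
Similarly for Rh via the mother's Rh distribution: P(Rh-) = 1.
Independent loci: 3/8 × 1 = 3/8.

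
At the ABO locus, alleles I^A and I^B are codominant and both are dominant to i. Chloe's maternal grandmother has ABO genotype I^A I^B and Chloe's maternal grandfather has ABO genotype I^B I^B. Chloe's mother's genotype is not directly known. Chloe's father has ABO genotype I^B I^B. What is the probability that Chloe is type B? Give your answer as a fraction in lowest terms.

Chloe's mother's ABO genotype from I^A I^B × I^B I^B: 1/2 I^A I^B, 1/2 I^B I^B.
Crossing each possibility with the father I^B I^B and summing P(type B): 1/2·1/2 + 1/2·1 = 3/4.

3/4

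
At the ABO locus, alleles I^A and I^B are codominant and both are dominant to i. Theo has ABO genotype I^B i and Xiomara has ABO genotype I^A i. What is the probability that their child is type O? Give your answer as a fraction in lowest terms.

ABO cross I^B i × I^A i → offspring phenotypes: 1/4 O, 1/4 A, 1/4 B, 1/4 AB.
So P(type O) = 1/4.

1/4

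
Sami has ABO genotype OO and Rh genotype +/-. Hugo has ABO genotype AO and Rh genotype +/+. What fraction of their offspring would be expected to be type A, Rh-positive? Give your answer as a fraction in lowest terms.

1/2

ABO cross OO × AO → offspring phenotypes: 1/2 O, 1/2 A.
Rh cross +/- × +/+ → 1 Rh+.
Independent loci: P(type A, Rh-positive) = 1/2 × 1 = 1/2.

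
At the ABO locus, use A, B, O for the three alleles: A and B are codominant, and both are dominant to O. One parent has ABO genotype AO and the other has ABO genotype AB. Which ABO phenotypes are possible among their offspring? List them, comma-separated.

Gametes from AO × AB give offspring ABO genotypes AA, AB, AO, BO, i.e. phenotypes A, B, AB.

A, B, AB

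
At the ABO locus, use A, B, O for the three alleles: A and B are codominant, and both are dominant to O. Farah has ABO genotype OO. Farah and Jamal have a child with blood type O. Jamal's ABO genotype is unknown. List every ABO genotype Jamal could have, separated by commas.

For each candidate genotype of Jamal, check whether crossing it with OO can produce every observed child phenotype.
  AA → possible child types {A} ✗
  AB → possible child types {A, B} ✗
  AO → possible child types {O, A} ✓
  BB → possible child types {B} ✗
  BO → possible child types {O, B} ✓
  OO → possible child types {O} ✓

AO, BO, OO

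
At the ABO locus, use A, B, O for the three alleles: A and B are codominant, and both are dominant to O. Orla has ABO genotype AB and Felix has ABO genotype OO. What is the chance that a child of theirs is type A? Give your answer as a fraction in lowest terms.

1/2

ABO cross AB × OO → offspring phenotypes: 1/2 A, 1/2 B.
So P(type A) = 1/2.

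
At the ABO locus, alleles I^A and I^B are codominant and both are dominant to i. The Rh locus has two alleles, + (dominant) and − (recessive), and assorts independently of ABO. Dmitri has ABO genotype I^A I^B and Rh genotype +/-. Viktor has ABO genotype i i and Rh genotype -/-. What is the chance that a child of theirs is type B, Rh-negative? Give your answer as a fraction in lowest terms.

1/4

ABO cross I^A I^B × i i → offspring phenotypes: 1/2 A, 1/2 B.
Rh cross +/- × -/- → 1/2 Rh+, 1/2 Rh-.
Independent loci: P(type B, Rh-negative) = 1/2 × 1/2 = 1/4.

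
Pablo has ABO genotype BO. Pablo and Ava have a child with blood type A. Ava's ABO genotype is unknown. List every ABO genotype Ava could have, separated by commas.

For each candidate genotype of Ava, check whether crossing it with BO can produce every observed child phenotype.
  AA → possible child types {A, AB} ✓
  AB → possible child types {A, B, AB} ✓
  AO → possible child types {O, A, B, AB} ✓
  BB → possible child types {B} ✗
  BO → possible child types {O, B} ✗
  OO → possible child types {O, B} ✗

AA, AB, AO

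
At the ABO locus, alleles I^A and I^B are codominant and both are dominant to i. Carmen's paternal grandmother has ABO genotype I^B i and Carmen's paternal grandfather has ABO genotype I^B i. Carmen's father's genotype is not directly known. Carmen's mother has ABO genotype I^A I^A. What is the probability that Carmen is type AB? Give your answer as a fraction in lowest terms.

Carmen's father's ABO genotype from I^B i × I^B i: 1/4 I^B I^B, 1/2 I^B i, 1/4 i i.
Crossing each possibility with the mother I^A I^A and summing P(type AB): 1/4·1 + 1/2·1/2 + 1/4·0 = 1/2.

1/2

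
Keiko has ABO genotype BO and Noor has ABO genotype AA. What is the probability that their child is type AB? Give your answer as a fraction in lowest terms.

ABO cross BO × AA → offspring phenotypes: 1/2 A, 1/2 AB.
So P(type AB) = 1/2.

1/2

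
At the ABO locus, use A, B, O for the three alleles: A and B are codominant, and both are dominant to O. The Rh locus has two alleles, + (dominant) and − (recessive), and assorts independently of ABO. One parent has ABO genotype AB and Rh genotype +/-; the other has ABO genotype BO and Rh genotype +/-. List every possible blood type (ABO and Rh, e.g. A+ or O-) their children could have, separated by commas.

Gametes from AB × BO give offspring ABO genotypes AB, AO, BB, BO, i.e. phenotypes A, B, AB.
Rh cross +/- × +/- → phenotypes Rh+, Rh-.
Combining independently: A+, A-, B+, B-, AB+, AB-.

A+, A-, B+, B-, AB+, AB-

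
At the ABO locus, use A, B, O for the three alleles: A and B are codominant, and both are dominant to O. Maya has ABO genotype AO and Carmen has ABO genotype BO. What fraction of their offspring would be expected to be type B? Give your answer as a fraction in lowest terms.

1/4

ABO cross AO × BO → offspring phenotypes: 1/4 O, 1/4 A, 1/4 B, 1/4 AB.
So P(type B) = 1/4.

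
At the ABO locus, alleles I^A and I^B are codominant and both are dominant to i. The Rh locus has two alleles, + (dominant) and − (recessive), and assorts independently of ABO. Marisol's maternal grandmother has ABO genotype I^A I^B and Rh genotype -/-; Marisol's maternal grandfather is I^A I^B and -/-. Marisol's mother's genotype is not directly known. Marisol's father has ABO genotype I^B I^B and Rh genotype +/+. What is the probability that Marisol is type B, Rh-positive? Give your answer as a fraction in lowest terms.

1/2

Marisol's mother's ABO genotype from I^A I^B × I^A I^B: 1/4 I^A I^A, 1/2 I^A I^B, 1/4 I^B I^B.
Crossing each possibility with the father I^B I^B and summing P(type B): 1/4·0 + 1/2·1/2 + 1/4·1 = 1/2.
Similarly for Rh via the mother's Rh distribution: P(Rh+) = 1.
Independent loci: 1/2 × 1 = 1/2.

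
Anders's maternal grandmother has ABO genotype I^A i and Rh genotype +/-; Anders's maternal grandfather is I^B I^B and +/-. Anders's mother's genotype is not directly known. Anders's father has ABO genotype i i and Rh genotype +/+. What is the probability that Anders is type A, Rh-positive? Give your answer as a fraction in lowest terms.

1/4

Anders's mother's ABO genotype from I^A i × I^B I^B: 1/2 I^A I^B, 1/2 I^B i.
Crossing each possibility with the father i i and summing P(type A): 1/2·1/2 + 1/2·0 = 1/4.
Similarly for Rh via the mother's Rh distribution: P(Rh+) = 1.
Independent loci: 1/4 × 1 = 1/4.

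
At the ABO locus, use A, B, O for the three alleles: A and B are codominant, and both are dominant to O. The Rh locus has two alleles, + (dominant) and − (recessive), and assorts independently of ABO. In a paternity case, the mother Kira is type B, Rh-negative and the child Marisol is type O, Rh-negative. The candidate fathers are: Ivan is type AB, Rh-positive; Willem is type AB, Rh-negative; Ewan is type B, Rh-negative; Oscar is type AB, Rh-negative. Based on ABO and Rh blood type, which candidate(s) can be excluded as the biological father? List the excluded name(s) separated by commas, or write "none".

Ivan, Willem, Oscar

A candidate is excluded only if no genotype consistent with his phenotype could produce a type O, Rh-negative child with a type B, Rh-negative mother.
Ivan (type AB, Rh+): no genotype consistent with that phenotype can produce a type-O Rh- child with a type-B mother.
Willem (type AB, Rh-): no genotype consistent with that phenotype can produce a type-O Rh- child with a type-B mother.
Oscar (type AB, Rh-): no genotype consistent with that phenotype can produce a type-O Rh- child with a type-B mother.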